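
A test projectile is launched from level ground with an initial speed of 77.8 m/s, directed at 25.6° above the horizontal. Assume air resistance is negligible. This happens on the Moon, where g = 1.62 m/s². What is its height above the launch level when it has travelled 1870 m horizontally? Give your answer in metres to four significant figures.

Resolve: vₓ = 77.80 cos 25.6° = 70.16 m/s and v_y0 = 77.80 sin 25.6° = 33.62 m/s.
x = vₓ t ⇒ t = 1870/70.16 = 26.65 s.
Height: y = v_y0 t − ½ g t² = 33.62 × 26.65 − 0.8100 × 26.65² = 896.0 − 575.4 = 320.6 m.

320.6 m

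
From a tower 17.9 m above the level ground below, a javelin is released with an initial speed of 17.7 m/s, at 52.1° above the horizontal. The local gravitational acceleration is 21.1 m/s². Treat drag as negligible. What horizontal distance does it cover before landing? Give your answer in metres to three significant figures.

vₓ = 17.70 cos 52.1° = 10.87 m/s; v_y0 = 17.70 sin 52.1° = 13.97 m/s.
The projectile lands when y = 17.9 + (13.97) t − ½·21.1·t² = 0. Positive root: t = (13.97 + √(13.97² + 2·21.1·17.9)) / 21.1 = (13.97 + 30.83) / 21.1 = 2.123 s.
Horizontal distance: R = vₓ t = 10.87 × 2.123 = 23.08 m.

23.1 m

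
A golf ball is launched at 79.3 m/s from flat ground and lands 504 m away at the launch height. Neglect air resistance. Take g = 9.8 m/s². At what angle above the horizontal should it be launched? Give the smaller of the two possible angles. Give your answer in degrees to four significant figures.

From R = (v₀²/g) sin 2θ: sin 2θ = 9.80 × 504 / 6288.5 = 0.7854.
2θ = 51.76° or 180° − 51.76° = 128.2°, so θ = 25.88° or 64.12°.
The smaller angle is 25.88°.

25.88°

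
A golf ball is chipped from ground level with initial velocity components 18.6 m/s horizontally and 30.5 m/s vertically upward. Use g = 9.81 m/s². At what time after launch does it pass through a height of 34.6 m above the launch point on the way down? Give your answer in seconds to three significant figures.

4.73 s

Set y = v_y0 t − ½ g t² = 34.6: 4.905 t² − 30.50 t + 34.6 = 0.
Quadratic formula: t = (30.50 ± √251.40) / 9.81 = (30.50 ± 15.86) / 9.81 → t = 1.493 s or 4.725 s.
The descending-branch root is 4.725 s.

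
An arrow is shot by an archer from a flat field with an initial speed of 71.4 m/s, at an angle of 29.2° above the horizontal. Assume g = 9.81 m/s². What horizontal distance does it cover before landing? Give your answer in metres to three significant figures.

443 m

Horizontal component vₓ = 71.40 cos 29.2° = 62.33 m/s; vertical v_y0 = 71.40 sin 29.2° = 34.83 m/s.
Time aloft: T = 2 v_y0 / g = 2 × 34.83 / 9.81 = 7.102 s.
Range: R = vₓ T = 62.33 × 7.102 = 442.6 m.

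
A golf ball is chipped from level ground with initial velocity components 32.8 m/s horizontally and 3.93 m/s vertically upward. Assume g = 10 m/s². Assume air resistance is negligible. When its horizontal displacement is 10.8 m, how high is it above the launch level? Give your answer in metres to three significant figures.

Time to reach x = 10.8 m: t = x/vₓ = 10.8/32.80 = 0.3293 s.
Height: y = v_y0 t − ½ g t² = 3.930 × 0.3293 − 5.000 × 0.3293² = 1.294 − 0.5421 = 0.7519 m.

0.752 m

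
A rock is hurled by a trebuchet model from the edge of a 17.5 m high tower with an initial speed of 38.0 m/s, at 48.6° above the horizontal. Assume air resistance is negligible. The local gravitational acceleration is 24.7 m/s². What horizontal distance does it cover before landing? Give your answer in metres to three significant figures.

vₓ = 38.00 cos 48.6° = 25.13 m/s; v_y0 = 38.00 sin 48.6° = 28.50 m/s.
The projectile lands when y = 17.5 + (28.50) t − ½·24.7·t² = 0. Positive root: t = (28.50 + √(28.50² + 2·24.7·17.5)) / 24.7 = (28.50 + 40.95) / 24.7 = 2.812 s.
Horizontal distance: R = vₓ t = 25.13 × 2.812 = 70.66 m.

70.7 m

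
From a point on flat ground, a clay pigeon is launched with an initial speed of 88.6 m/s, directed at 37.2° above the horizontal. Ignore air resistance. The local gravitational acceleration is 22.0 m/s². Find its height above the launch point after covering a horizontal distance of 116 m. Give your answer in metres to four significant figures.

58.33 m

Components: vₓ = 88.60 cos 37.2° = 70.57 m/s, v_y0 = 88.60 sin 37.2° = 53.57 m/s.
x = vₓ t ⇒ t = 116/70.57 = 1.644 s.
Height: y = v_y0 t − ½ g t² = 53.57 × 1.644 − 11.00 × 1.644² = 88.05 − 29.72 = 58.33 m.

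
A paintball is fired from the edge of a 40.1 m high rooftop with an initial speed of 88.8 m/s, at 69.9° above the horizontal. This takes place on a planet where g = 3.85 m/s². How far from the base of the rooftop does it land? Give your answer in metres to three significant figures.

1340 m

Horizontal component vₓ = 88.80 cos 69.9° = 30.52 m/s; vertical v_y0 = 88.80 sin 69.9° = 83.39 m/s.
Vertical motion (up positive, ground at y = 0): 1.925 t² − (83.39) t − 40.1 = 0, so t = (83.39 + √(83.39² + 2·3.85·40.1)) / 3.85 = (83.39 + 85.22) / 3.85 = 43.80 s.
Horizontal distance: R = vₓ t = 30.52 × 43.80 = 1337 m.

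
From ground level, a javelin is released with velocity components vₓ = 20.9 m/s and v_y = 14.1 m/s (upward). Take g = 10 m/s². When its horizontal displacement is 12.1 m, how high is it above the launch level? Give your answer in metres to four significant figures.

6.487 m

x = vₓ t ⇒ t = 12.1/20.90 = 0.5789 s.
Height: y = v_y0 t − ½ g t² = 14.10 × 0.5789 − 5.000 × 0.5789² = 8.163 − 1.676 = 6.487 m.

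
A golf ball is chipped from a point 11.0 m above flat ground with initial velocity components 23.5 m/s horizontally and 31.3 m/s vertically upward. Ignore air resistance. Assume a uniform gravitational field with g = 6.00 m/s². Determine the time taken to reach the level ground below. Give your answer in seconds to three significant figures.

The projectile lands when y = 11.0 + (31.30) t − ½·6.00·t² = 0. Positive root: t = (31.30 + √(31.30² + 2·6.00·11.0)) / 6.00 = (31.30 + 33.34) / 6.00 = 10.77 s.

10.8 s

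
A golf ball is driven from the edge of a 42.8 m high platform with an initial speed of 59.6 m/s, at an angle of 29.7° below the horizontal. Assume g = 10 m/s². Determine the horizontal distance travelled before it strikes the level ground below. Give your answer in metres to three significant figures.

Resolve: vₓ = 59.60 cos 29.7° = 51.77 m/s and v_y0 = −29.53 m/s (downward).
With up positive and y = 0 at the ground: y(t) = 42.8 + (−29.53) t − 5.000 t². Setting y = 0 and taking the positive root: t = [−29.53 + √(29.53² + 2·10.0·42.8)] / 10.0 = (−29.53 + 41.57) / 10.0 = 1.204 s.
Horizontal distance: R = vₓ t = 51.77 × 1.204 = 62.33 m.

62.3 m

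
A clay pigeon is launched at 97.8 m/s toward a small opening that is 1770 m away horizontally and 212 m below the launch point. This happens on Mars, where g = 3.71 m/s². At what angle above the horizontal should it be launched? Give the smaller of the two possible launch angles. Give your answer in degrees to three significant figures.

Trajectory: y = x tanθ − g x² (1 + tan²θ)/(2v₀²). With x = 1770, y = −212, v₀ = 97.8, g = 3.71:
607.6 tan²θ − 1770 tanθ + (395.6) = 0.
tanθ = [1770 ± √(1770² − 4 × 607.6 × (395.6))] / (2 × 607.6) = (1770 ± 1474) / 1215, giving tanθ = 0.2439 or 2.669.
θ = 13.71° or 69.46°; the smaller is 13.71°.

13.7°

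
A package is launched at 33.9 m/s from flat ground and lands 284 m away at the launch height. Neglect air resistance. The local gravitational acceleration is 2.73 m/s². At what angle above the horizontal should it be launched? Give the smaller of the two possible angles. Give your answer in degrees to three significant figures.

Level-ground range R = v₀² sin(2θ)/g ⇒ sin(2θ) = gR/v₀² = 2.73 × 284 / 33.9² = 0.6747.
2θ = 42.43° or 180° − 42.43° = 137.6°, so θ = 21.21° or 68.79°.
The smaller angle is 21.21°.

21.2°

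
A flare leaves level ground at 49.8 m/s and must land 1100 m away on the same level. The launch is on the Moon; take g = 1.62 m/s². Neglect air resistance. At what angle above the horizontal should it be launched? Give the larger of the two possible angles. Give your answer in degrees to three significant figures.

Level-ground range R = v₀² sin(2θ)/g ⇒ sin(2θ) = gR/v₀² = 1.62 × 1100 / 49.8² = 0.7185.
2θ = 45.93° or 180° − 45.93° = 134.1°, so θ = 22.97° or 67.03°.
The larger angle is 67.03°.

67.0°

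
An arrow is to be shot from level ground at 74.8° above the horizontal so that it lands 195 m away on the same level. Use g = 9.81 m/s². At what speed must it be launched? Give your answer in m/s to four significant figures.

61.48 m/s

On level ground R = v₀² sin 2θ / g ⇒ v₀ = √(gR / sin 2θ).
v₀ = √(9.81 × 195 / sin 149.6°) = √(1913 / 0.5060) = √3780.3 = 61.48 m/s.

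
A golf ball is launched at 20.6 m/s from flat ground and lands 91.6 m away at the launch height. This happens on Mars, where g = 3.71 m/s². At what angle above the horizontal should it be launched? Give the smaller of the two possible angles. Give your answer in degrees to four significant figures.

Level-ground range R = v₀² sin(2θ)/g ⇒ sin(2θ) = gR/v₀² = 3.71 × 91.6 / 20.6² = 0.8008.
2θ = 53.21° or 180° − 53.21° = 126.8°, so θ = 26.60° or 63.40°.
The smaller angle is 26.60°.

26.60°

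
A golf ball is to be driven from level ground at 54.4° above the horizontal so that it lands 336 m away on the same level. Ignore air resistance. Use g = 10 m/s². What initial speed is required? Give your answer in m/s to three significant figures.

59.6 m/s

From R = (v₀² / g) sin 2θ: v₀ = √(gR / sin 2θ).
v₀ = √(10.0 × 336 / sin 108.8°) = √(3360 / 0.9466) = √3549.4 = 59.58 m/s.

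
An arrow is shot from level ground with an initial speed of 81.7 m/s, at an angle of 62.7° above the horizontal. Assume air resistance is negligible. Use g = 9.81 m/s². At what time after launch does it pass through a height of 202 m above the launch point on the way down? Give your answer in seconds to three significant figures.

11.1 s

Horizontal component vₓ = 81.70 cos 62.7° = 37.47 m/s; vertical v_y0 = 81.70 sin 62.7° = 72.60 m/s.
Height y(t) = 72.60 t − 4.905 t² = 202 gives 4.905 t² − 72.60 t + 202 = 0.
t = [72.60 ± √(72.60² − 2·9.81·202)] / 9.81 = (72.60 ± 36.16) / 9.81, so t = 3.715 s or t = 11.09 s.
The descending-branch root is 11.09 s.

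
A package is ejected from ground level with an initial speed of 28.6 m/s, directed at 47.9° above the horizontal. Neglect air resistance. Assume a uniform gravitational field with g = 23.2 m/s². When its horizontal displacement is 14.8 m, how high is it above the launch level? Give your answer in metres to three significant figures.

Horizontal component vₓ = 28.60 cos 47.9° = 19.17 m/s; vertical v_y0 = 28.60 sin 47.9° = 21.22 m/s.
x = vₓ t ⇒ t = 14.8/19.17 = 0.7719 s.
Height: y = v_y0 t − ½ g t² = 21.22 × 0.7719 − 11.60 × 0.7719² = 16.38 − 6.911 = 9.468 m.

9.47 m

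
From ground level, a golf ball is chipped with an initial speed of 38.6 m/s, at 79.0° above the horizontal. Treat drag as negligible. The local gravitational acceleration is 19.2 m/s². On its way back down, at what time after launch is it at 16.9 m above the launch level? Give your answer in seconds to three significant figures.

vₓ = 38.60 cos 79.0° = 7.365 m/s; v_y0 = 38.60 sin 79.0° = 37.89 m/s.
Set y = v_y0 t − ½ g t² = 16.9: 9.600 t² − 37.89 t + 16.9 = 0.
t = [37.89 ± √(37.89² − 2·19.2·16.9)] / 19.2 = (37.89 ± 28.05) / 19.2, so t = 0.5126 s or t = 3.434 s.
The descending-branch root is 3.434 s.

3.43 s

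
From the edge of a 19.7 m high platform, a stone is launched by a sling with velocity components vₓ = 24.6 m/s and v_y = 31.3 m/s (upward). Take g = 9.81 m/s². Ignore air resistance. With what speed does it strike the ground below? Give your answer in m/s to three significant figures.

44.4 m/s

With up positive and y = 0 at the ground: y(t) = 19.7 + (31.30) t − 4.905 t². Setting y = 0 and taking the positive root: t = [31.30 + √(31.30² + 2·9.81·19.7)] / 9.81 = (31.30 + 36.96) / 9.81 = 6.958 s.
Vertical velocity at impact: v_y = v_y0 − g t = 31.30 − 9.81 × 6.958 = −36.96 m/s.
Speed: |v| = √(vₓ² + v_y²) = √(24.60² + 36.96²) = 44.40 m/s.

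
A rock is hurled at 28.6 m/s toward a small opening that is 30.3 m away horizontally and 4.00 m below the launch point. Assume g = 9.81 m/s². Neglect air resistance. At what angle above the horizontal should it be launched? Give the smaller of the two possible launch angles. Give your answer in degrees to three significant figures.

2.87°

Trajectory: y = x tanθ − g x² (1 + tan²θ)/(2v₀²). With x = 30.3, y = −4.00, v₀ = 28.6, g = 9.81:
5.505 tan²θ − 30.3 tanθ + (1.505) = 0.
tanθ = [30.3 ± √(30.3² − 4 × 5.505 × (1.505))] / (2 × 5.505) = (30.3 ± 29.75) / 11.01, giving tanθ = 0.05014 or 5.454.
θ = 2.870° or 79.61°; the smaller is 2.870°.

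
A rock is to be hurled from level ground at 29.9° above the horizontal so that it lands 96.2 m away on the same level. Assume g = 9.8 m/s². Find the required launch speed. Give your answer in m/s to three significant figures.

33.0 m/s

Level-ground range: R = v₀² sin(2θ)/g, so v₀ = √(gR / sin 2θ).
v₀ = √(9.80 × 96.2 / sin 59.80°) = √(942.8 / 0.8643) = √1090.8 = 33.03 m/s.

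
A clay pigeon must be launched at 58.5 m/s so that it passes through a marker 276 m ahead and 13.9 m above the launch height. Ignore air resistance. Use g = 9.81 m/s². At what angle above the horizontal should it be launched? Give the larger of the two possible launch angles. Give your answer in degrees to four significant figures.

62.85°

Trajectory: y = x tanθ − g x² (1 + tan²θ)/(2v₀²). With x = 276, y = 13.9, v₀ = 58.5, g = 9.81:
109.2 tan²θ − 276 tanθ + (123.1) = 0.
tanθ = [276 ± √(276² − 4 × 109.2 × (123.1))] / (2 × 109.2) = (276 ± 149.7) / 218.4, giving tanθ = 0.5782 or 1.950.
θ = 30.04° or 62.85°; the larger is 62.85°.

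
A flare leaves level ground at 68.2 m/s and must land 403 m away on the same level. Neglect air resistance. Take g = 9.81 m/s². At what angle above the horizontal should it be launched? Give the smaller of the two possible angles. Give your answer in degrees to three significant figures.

29.1°

From R = (v₀²/g) sin 2θ: sin 2θ = 9.81 × 403 / 4651.2 = 0.8500.
2θ = 58.21° or 180° − 58.21° = 121.8°, so θ = 29.10° or 60.90°.
The smaller angle is 29.10°.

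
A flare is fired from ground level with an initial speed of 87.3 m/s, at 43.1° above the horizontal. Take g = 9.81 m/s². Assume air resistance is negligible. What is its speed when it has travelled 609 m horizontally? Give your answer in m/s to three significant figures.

72.3 m/s

vₓ = 87.30 cos 43.1° = 63.74 m/s; v_y0 = 87.30 sin 43.1° = 59.65 m/s.
Time to reach x = 609 m: t = x/vₓ = 609/63.74 = 9.554 s.
Vertical velocity there: v_y = v_y0 − g t = 59.65 − 9.81 × 9.554 = −34.07 m/s.
Speed: √(vₓ² + v_y²) = √(63.74² + 34.07²) = 72.28 m/s.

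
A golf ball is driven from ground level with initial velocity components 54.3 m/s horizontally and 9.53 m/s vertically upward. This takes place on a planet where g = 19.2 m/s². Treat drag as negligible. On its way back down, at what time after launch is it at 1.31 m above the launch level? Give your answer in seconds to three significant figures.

Height y(t) = 9.530 t − 9.600 t² = 1.31 gives 9.600 t² − 9.530 t + 1.31 = 0.
Quadratic formula: t = (9.530 ± √40.517) / 19.2 = (9.530 ± 6.365) / 19.2 → t = 0.1648 s or 0.8279 s.
The descending-branch root is 0.8279 s.

0.828 s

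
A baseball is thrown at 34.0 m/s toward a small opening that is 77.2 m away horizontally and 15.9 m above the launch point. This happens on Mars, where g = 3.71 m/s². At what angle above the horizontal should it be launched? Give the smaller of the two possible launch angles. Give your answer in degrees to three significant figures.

19.0°

Trajectory: y = x tanθ − g x² (1 + tan²θ)/(2v₀²). With x = 77.2, y = 15.9, v₀ = 34.0, g = 3.71:
9.564 tan²θ − 77.2 tanθ + (25.46) = 0.
tanθ = [77.2 ± √(77.2² − 4 × 9.564 × (25.46))] / (2 × 9.564) = (77.2 ± 70.61) / 19.13, giving tanθ = 0.3445 or 7.728.
θ = 19.01° or 82.63°; the smaller is 19.01°.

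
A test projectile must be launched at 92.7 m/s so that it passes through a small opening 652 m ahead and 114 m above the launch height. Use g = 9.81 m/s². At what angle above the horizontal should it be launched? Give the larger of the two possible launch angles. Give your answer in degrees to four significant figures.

62.52°

Trajectory: y = x tanθ − g x² (1 + tan²θ)/(2v₀²). With x = 652, y = 114, v₀ = 92.7, g = 9.81:
242.6 tan²θ − 652 tanθ + (356.6) = 0.
tanθ = [652 ± √(652² − 4 × 242.6 × (356.6))] / (2 × 242.6) = (652 ± 281.0) / 485.3, giving tanθ = 0.7645 or 1.922.
θ = 37.40° or 62.52°; the larger is 62.52°.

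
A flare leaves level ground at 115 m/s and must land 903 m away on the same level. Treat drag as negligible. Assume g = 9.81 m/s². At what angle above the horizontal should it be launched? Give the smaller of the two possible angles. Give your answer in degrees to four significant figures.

21.03°

Level-ground range R = v₀² sin(2θ)/g ⇒ sin(2θ) = gR/v₀² = 9.81 × 903 / 115² = 0.6698.
2θ = 42.05° or 180° − 42.05° = 137.9°, so θ = 21.03° or 68.97°.
The smaller angle is 21.03°.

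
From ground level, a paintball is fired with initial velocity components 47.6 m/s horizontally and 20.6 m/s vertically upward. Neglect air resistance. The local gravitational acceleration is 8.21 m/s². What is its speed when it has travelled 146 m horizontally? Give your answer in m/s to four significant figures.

47.82 m/s

Time to reach x = 146 m: t = x/vₓ = 146/47.60 = 3.067 s.
Vertical velocity there: v_y = v_y0 − g t = 20.60 − 8.21 × 3.067 = −4.582 m/s.
Speed: √(vₓ² + v_y²) = √(47.60² + 4.582²) = 47.82 m/s.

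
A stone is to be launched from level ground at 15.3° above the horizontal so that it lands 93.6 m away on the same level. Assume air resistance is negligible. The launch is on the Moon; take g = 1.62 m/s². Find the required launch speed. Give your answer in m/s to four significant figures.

17.26 m/s

From R = (v₀² / g) sin 2θ: v₀ = √(gR / sin 2θ).
v₀ = √(1.62 × 93.6 / sin 30.60°) = √(151.6 / 0.5090) = √297.88 = 17.26 m/s.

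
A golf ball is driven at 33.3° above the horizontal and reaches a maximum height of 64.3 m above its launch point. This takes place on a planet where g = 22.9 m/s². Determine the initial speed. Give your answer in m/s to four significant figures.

98.84 m/s

At the peak v_y = 0, so v_y0 = √(2gH) = √(2 × 22.9 × 64.3) = 54.27 m/s.
v_y0 = v₀ sin θ ⇒ v₀ = 54.27 / sin 33.3° = 98.84 m/s.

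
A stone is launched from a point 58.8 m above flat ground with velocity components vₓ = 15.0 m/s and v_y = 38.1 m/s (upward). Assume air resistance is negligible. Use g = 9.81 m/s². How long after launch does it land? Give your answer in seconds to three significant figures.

The projectile lands when y = 58.8 + (38.10) t − ½·9.81·t² = 0. Positive root: t = (38.10 + √(38.10² + 2·9.81·58.8)) / 9.81 = (38.10 + 51.04) / 9.81 = 9.087 s.

9.09 s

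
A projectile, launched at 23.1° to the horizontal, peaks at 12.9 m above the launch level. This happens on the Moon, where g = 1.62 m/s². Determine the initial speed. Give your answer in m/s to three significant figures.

At the peak v_y = 0, so v_y0 = √(2gH) = √(2 × 1.62 × 12.9) = 6.465 m/s.
v_y0 = v₀ sin θ ⇒ v₀ = 6.465 / sin 23.1° = 16.48 m/s.

16.5 m/s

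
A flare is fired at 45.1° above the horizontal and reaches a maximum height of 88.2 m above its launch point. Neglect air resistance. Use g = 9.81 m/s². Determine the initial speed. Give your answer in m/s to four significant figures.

At the peak v_y = 0, so v_y0 = √(2gH) = √(2 × 9.81 × 88.2) = 41.60 m/s.
v_y0 = v₀ sin θ ⇒ v₀ = 41.60 / sin 45.1° = 58.73 m/s.

58.73 m/s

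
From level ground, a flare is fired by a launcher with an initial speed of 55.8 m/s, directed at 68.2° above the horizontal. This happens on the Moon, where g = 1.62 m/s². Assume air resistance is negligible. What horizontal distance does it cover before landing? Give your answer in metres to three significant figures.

vₓ = 55.80 cos 68.2° = 20.72 m/s; v_y0 = 55.80 sin 68.2° = 51.81 m/s.
Time aloft: T = 2 v_y0 / g = 2 × 51.81 / 1.62 = 63.96 s.
Range: R = vₓ T = 20.72 × 63.96 = 1325 m.

1330 m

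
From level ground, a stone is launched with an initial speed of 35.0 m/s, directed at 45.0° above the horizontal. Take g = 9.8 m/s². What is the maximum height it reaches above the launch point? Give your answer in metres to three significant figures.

Components: vₓ = 35.00 cos 45.0° = 24.75 m/s, v_y0 = 35.00 sin 45.0° = 24.75 m/s.
At the apex v_y = 0, so H = v_y0²/(2g) = 24.75²/19.60 = 31.25 m.

31.2 m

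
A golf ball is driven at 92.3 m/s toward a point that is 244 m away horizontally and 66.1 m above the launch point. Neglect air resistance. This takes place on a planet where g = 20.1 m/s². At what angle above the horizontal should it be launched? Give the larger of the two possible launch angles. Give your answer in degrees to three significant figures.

70.2°

Trajectory: y = x tanθ − g x² (1 + tan²θ)/(2v₀²). With x = 244, y = 66.1, v₀ = 92.3, g = 20.1:
70.23 tan²θ − 244 tanθ + (136.3) = 0.
tanθ = [244 ± √(244² − 4 × 70.23 × (136.3))] / (2 × 70.23) = (244 ± 145.7) / 140.5, giving tanθ = 0.6996 or 2.775.
θ = 34.98° or 70.18°; the larger is 70.18°.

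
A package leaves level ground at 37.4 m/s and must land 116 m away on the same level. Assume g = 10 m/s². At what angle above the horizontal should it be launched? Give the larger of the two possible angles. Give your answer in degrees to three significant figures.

From R = (v₀²/g) sin 2θ: sin 2θ = 10.0 × 116 / 1398.8 = 0.8293.
2θ = 56.03° or 180° − 56.03° = 124.0°, so θ = 28.01° or 61.99°.
The larger angle is 61.99°.

62.0°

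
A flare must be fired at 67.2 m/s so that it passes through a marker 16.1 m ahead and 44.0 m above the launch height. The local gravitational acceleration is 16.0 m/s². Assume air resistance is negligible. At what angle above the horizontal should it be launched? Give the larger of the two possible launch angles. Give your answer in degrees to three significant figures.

88.2°

Trajectory: y = x tanθ − g x² (1 + tan²θ)/(2v₀²). With x = 16.1, y = 44.0, v₀ = 67.2, g = 16.0:
0.4592 tan²θ − 16.1 tanθ + (44.46) = 0.
tanθ = [16.1 ± √(16.1² − 4 × 0.4592 × (44.46))] / (2 × 0.4592) = (16.1 ± 13.32) / 0.9184, giving tanθ = 3.022 or 32.04.
θ = 71.69° or 88.21°; the larger is 88.21°.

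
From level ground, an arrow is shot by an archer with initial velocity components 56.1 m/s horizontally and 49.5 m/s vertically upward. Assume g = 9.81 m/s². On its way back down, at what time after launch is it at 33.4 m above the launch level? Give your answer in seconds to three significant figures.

9.36 s

Set y = v_y0 t − ½ g t² = 33.4: 4.905 t² − 49.50 t + 33.4 = 0.
Quadratic formula: t = (49.50 ± √1794.9) / 9.81 = (49.50 ± 42.37) / 9.81 → t = 0.7271 s or 9.365 s.
The descending-branch root is 9.365 s.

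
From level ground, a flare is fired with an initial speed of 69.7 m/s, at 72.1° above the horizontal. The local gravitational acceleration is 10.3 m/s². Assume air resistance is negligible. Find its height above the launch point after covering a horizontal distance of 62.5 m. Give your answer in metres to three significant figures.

Components: vₓ = 69.70 cos 72.1° = 21.42 m/s, v_y0 = 69.70 sin 72.1° = 66.33 m/s.
Time to reach x = 62.5 m: t = x/vₓ = 62.5/21.42 = 2.917 s.
Height: y = v_y0 t − ½ g t² = 66.33 × 2.917 − 5.150 × 2.917² = 193.5 − 43.83 = 149.7 m.

150 m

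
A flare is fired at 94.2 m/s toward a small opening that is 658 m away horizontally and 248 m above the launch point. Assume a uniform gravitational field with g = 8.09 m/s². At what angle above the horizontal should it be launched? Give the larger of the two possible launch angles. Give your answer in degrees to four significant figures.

67.29°

Trajectory: y = x tanθ − g x² (1 + tan²θ)/(2v₀²). With x = 658, y = 248, v₀ = 94.2, g = 8.09:
197.4 tan²θ − 658 tanθ + (445.4) = 0.
tanθ = [658 ± √(658² − 4 × 197.4 × (445.4))] / (2 × 197.4) = (658 ± 285.3) / 394.7, giving tanθ = 0.9443 or 2.390.
θ = 43.36° or 67.29°; the larger is 67.29°.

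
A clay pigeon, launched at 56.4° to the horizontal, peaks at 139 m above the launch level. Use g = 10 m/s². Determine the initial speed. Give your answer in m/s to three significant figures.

63.3 m/s

At the peak v_y = 0, so v_y0 = √(2gH) = √(2 × 10.0 × 139) = 52.73 m/s.
v_y0 = v₀ sin θ ⇒ v₀ = 52.73 / sin 56.4° = 63.30 m/s.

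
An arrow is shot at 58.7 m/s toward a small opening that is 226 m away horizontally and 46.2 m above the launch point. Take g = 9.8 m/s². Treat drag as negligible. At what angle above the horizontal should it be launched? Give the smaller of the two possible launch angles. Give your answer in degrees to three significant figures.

33.8°

Trajectory: y = x tanθ − g x² (1 + tan²θ)/(2v₀²). With x = 226, y = 46.2, v₀ = 58.7, g = 9.80:
72.63 tan²θ − 226 tanθ + (118.8) = 0.
tanθ = [226 ± √(226² − 4 × 72.63 × (118.8))] / (2 × 72.63) = (226 ± 128.7) / 145.3, giving tanθ = 0.6701 or 2.441.
θ = 33.83° or 67.73°; the smaller is 33.83°.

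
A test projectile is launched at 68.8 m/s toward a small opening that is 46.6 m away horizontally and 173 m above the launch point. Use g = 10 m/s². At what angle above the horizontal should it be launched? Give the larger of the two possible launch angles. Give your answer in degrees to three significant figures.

Trajectory: y = x tanθ − g x² (1 + tan²θ)/(2v₀²). With x = 46.6, y = 173, v₀ = 68.8, g = 10.0:
2.294 tan²θ − 46.6 tanθ + (175.3) = 0.
tanθ = [46.6 ± √(46.6² − 4 × 2.294 × (175.3))] / (2 × 2.294) = (46.6 ± 23.73) / 4.588, giving tanθ = 4.985 or 15.33.
θ = 78.66° or 86.27°; the larger is 86.27°.

86.3°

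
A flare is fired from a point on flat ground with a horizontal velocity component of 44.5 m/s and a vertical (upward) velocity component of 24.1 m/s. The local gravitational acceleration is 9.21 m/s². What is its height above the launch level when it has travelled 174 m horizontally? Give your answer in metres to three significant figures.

At x = 174 m, t = x/vₓ = 174/44.50 = 3.910 s.
Height: y = v_y0 t − ½ g t² = 24.10 × 3.910 − 4.605 × 3.910² = 94.23 − 70.41 = 23.83 m.

23.8 m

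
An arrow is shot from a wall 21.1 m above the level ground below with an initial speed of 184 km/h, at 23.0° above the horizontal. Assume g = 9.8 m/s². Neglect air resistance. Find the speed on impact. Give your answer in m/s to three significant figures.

55.0 m/s

Convert: 184 km/h = 184/3.6 = 51.11 m/s.
vₓ = 51.11 cos 23.0° = 47.05 m/s; v_y0 = 51.11 sin 23.0° = 19.97 m/s.
The projectile lands when y = 21.1 + (19.97) t − ½·9.80·t² = 0. Positive root: t = (19.97 + √(19.97² + 2·9.80·21.1)) / 9.80 = (19.97 + 28.50) / 9.80 = 4.946 s.
Vertical velocity at impact: v_y = v_y0 − g t = 19.97 − 9.80 × 4.946 = −28.50 m/s.
Speed: |v| = √(vₓ² + v_y²) = √(47.05² + 28.50²) = 55.01 m/s.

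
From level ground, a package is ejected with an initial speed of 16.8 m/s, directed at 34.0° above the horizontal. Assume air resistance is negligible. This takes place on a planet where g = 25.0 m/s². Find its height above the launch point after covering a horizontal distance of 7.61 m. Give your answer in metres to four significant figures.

1.401 m

vₓ = 16.80 cos 34.0° = 13.93 m/s; v_y0 = 16.80 sin 34.0° = 9.394 m/s.
At x = 7.61 m, t = x/vₓ = 7.61/13.93 = 0.5464 s.
Height: y = v_y0 t − ½ g t² = 9.394 × 0.5464 − 12.50 × 0.5464² = 5.133 − 3.732 = 1.401 m.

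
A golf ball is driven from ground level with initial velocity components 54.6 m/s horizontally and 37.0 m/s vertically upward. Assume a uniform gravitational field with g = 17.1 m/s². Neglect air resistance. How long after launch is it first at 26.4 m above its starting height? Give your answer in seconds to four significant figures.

Require v_y0 t − ½ g t² = 26.4, i.e. 8.550 t² − 37.00 t + 26.4 = 0.
t = [37.00 ± √(37.00² − 2·17.1·26.4)] / 17.1 = (37.00 ± 21.59) / 17.1, so t = 0.9012 s or t = 3.426 s.
The first (ascending) time is 0.9012 s.

0.9012 s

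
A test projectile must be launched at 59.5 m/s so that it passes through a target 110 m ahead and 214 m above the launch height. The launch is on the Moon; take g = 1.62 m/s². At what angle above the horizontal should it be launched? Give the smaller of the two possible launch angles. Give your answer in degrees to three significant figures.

64.3°

Trajectory: y = x tanθ − g x² (1 + tan²θ)/(2v₀²). With x = 110, y = 214, v₀ = 59.5, g = 1.62:
2.768 tan²θ − 110 tanθ + (216.8) = 0.
tanθ = [110 ± √(110² − 4 × 2.768 × (216.8))] / (2 × 2.768) = (110 ± 98.49) / 5.537, giving tanθ = 2.079 or 37.65.
θ = 64.32° or 88.48°; the smaller is 64.32°.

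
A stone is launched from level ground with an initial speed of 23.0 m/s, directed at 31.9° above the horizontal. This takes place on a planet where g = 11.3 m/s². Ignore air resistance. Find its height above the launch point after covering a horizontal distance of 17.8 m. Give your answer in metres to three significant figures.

6.38 m

Resolve: vₓ = 23.00 cos 31.9° = 19.53 m/s and v_y0 = 23.00 sin 31.9° = 12.15 m/s.
Time to reach x = 17.8 m: t = x/vₓ = 17.8/19.53 = 0.9116 s.
Height: y = v_y0 t − ½ g t² = 12.15 × 0.9116 − 5.650 × 0.9116² = 11.08 − 4.695 = 6.384 m.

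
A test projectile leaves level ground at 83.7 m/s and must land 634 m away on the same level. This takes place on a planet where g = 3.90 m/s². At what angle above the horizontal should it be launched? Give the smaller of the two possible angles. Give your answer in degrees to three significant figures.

10.3°

From R = (v₀²/g) sin 2θ: sin 2θ = 3.90 × 634 / 7005.7 = 0.3529.
2θ = 20.67° or 180° − 20.67° = 159.3°, so θ = 10.33° or 79.67°.
The smaller angle is 10.33°.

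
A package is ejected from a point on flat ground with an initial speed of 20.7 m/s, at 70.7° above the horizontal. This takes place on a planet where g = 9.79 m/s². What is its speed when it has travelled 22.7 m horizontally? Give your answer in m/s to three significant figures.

vₓ = 20.70 cos 70.7° = 6.842 m/s; v_y0 = 20.70 sin 70.7° = 19.54 m/s.
Time to reach x = 22.7 m: t = x/vₓ = 22.7/6.842 = 3.318 s.
Vertical velocity there: v_y = v_y0 − g t = 19.54 − 9.79 × 3.318 = −12.95 m/s.
Speed: √(vₓ² + v_y²) = √(6.842² + 12.95²) = 14.64 m/s.

14.6 m/s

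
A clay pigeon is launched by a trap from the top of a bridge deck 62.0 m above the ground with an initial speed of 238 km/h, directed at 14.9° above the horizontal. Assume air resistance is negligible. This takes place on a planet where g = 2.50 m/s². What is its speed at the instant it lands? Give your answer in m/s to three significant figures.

68.4 m/s

Convert: 238 km/h = 238/3.6 = 66.11 m/s.
Horizontal component vₓ = 66.11 cos 14.9° = 63.89 m/s; vertical v_y0 = 66.11 sin 14.9° = 17.00 m/s.
With up positive and y = 0 at the ground: y(t) = 62.0 + (17.00) t − 1.250 t². Setting y = 0 and taking the positive root: t = [17.00 + √(17.00² + 2·2.50·62.0)] / 2.50 = (17.00 + 24.47) / 2.50 = 16.59 s.
Vertical velocity at impact: v_y = v_y0 − g t = 17.00 − 2.50 × 16.59 = −24.47 m/s.
Speed: |v| = √(vₓ² + v_y²) = √(63.89² + 24.47²) = 68.42 m/s.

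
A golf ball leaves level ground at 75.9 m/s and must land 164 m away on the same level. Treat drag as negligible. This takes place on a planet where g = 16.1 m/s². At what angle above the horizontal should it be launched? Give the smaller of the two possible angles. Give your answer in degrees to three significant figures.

R = v₀² sin 2θ / g gives sin 2θ = gR/v₀² = 16.1·164/75.9² = 0.4583.
2θ = 27.28° or 180° − 27.28° = 152.7°, so θ = 13.64° or 76.36°.
The smaller angle is 13.64°.

13.6°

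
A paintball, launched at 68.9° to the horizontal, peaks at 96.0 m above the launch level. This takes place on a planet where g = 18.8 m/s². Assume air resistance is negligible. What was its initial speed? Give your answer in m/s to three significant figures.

At the peak v_y = 0, so v_y0 = √(2gH) = √(2 × 18.8 × 96.0) = 60.08 m/s.
v_y0 = v₀ sin θ ⇒ v₀ = 60.08 / sin 68.9° = 64.40 m/s.

64.4 m/s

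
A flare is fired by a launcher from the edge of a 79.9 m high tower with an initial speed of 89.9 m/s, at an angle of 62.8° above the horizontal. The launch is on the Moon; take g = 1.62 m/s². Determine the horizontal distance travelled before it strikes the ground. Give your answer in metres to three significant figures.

Resolve: vₓ = 89.90 cos 62.8° = 41.09 m/s and v_y0 = 89.90 sin 62.8° = 79.96 m/s.
Vertical motion (up positive, ground at y = 0): 0.8100 t² − (79.96) t − 79.9 = 0, so t = (79.96 + √(79.96² + 2·1.62·79.9)) / 1.62 = (79.96 + 81.56) / 1.62 = 99.70 s.
Horizontal distance: R = vₓ t = 41.09 × 99.70 = 4097 m.

4100 m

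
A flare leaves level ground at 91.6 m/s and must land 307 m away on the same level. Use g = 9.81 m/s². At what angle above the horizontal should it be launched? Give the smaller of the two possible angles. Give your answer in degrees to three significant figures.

10.5°

From R = (v₀²/g) sin 2θ: sin 2θ = 9.81 × 307 / 8390.6 = 0.3589.
2θ = 21.03° or 180° − 21.03° = 159.0°, so θ = 10.52° or 79.48°.
The smaller angle is 10.52°.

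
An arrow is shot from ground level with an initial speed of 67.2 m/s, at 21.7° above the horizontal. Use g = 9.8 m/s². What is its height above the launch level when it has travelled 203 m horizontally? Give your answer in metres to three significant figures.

Resolve: vₓ = 67.20 cos 21.7° = 62.44 m/s and v_y0 = 67.20 sin 21.7° = 24.85 m/s.
Time to reach x = 203 m: t = x/vₓ = 203/62.44 = 3.251 s.
Height: y = v_y0 t − ½ g t² = 24.85 × 3.251 − 4.900 × 3.251² = 80.78 − 51.80 = 28.99 m.

29.0 m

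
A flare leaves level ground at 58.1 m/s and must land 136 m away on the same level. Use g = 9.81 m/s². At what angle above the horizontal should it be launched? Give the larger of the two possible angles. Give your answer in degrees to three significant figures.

78.4°

R = v₀² sin 2θ / g gives sin 2θ = gR/v₀² = 9.81·136/58.1² = 0.3952.
2θ = 23.28° or 180° − 23.28° = 156.7°, so θ = 11.64° or 78.36°.
The larger angle is 78.36°.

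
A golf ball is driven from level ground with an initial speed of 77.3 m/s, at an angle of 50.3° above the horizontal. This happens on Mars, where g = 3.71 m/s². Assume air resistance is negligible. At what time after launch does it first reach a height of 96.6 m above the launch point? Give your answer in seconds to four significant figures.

1.716 s

Horizontal component vₓ = 77.30 cos 50.3° = 49.38 m/s; vertical v_y0 = 77.30 sin 50.3° = 59.47 m/s.
Require v_y0 t − ½ g t² = 96.6, i.e. 1.855 t² − 59.47 t + 96.6 = 0.
t = [59.47 ± √(59.47² − 2·3.71·96.6)] / 3.71 = (59.47 ± 53.11) / 3.71, so t = 1.716 s or t = 30.35 s.
The first (ascending) time is 1.716 s.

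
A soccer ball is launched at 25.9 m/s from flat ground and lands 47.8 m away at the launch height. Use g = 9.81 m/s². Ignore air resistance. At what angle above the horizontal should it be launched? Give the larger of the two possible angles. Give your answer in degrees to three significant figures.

R = v₀² sin 2θ / g gives sin 2θ = gR/v₀² = 9.81·47.8/25.9² = 0.6990.
2θ = 44.35° or 180° − 44.35° = 135.7°, so θ = 22.17° or 67.83°.
The larger angle is 67.83°.

67.8°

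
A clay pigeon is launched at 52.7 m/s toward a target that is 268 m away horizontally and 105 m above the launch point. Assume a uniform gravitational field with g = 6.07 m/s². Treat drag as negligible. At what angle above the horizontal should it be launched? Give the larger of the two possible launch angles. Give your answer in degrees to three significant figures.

67.9°

Trajectory: y = x tanθ − g x² (1 + tan²θ)/(2v₀²). With x = 268, y = 105, v₀ = 52.7, g = 6.07:
78.49 tan²θ − 268 tanθ + (183.5) = 0.
tanθ = [268 ± √(268² − 4 × 78.49 × (183.5))] / (2 × 78.49) = (268 ± 119.2) / 157.0, giving tanθ = 0.9477 or 2.467.
θ = 43.46° or 67.93°; the larger is 67.93°.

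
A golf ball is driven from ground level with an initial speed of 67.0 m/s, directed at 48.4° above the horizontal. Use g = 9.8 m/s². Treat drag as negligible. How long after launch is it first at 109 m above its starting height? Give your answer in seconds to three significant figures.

3.14 s

Resolve: vₓ = 67.00 cos 48.4° = 44.48 m/s and v_y0 = 67.00 sin 48.4° = 50.10 m/s.
Set y = v_y0 t − ½ g t² = 109: 4.900 t² − 50.10 t + 109 = 0.
t = [50.10 ± √(50.10² − 2·9.80·109)] / 9.80 = (50.10 ± 19.34) / 9.80, so t = 3.139 s or t = 7.085 s.
The first (ascending) time is 3.139 s.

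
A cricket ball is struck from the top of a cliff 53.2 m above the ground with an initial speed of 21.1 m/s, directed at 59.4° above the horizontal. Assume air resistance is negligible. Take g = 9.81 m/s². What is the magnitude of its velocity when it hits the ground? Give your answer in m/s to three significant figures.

Horizontal component vₓ = 21.10 cos 59.4° = 10.74 m/s; vertical v_y0 = 21.10 sin 59.4° = 18.16 m/s.
The projectile lands when y = 53.2 + (18.16) t − ½·9.81·t² = 0. Positive root: t = (18.16 + √(18.16² + 2·9.81·53.2)) / 9.81 = (18.16 + 37.06) / 9.81 = 5.629 s.
Vertical velocity at impact: v_y = v_y0 − g t = 18.16 − 9.81 × 5.629 = −37.06 m/s.
Speed: |v| = √(vₓ² + v_y²) = √(10.74² + 37.06²) = 38.59 m/s.

38.6 m/s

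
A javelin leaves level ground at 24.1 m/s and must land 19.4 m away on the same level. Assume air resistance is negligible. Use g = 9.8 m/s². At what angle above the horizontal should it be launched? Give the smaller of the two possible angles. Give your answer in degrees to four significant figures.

9.554°

From R = (v₀²/g) sin 2θ: sin 2θ = 9.80 × 19.4 / 580.81 = 0.3273.
2θ = 19.11° or 180° − 19.11° = 160.9°, so θ = 9.554° or 80.45°.
The smaller angle is 9.554°.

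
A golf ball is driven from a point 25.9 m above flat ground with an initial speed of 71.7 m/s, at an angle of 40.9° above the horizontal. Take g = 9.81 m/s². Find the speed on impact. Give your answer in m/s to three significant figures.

75.2 m/s

Components: vₓ = 71.70 cos 40.9° = 54.19 m/s, v_y0 = 71.70 sin 40.9° = 46.94 m/s.
With up positive and y = 0 at the ground: y(t) = 25.9 + (46.94) t − 4.905 t². Setting y = 0 and taking the positive root: t = [46.94 + √(46.94² + 2·9.81·25.9)] / 9.81 = (46.94 + 52.08) / 9.81 = 10.09 s.
Vertical velocity at impact: v_y = v_y0 − g t = 46.94 − 9.81 × 10.09 = −52.08 m/s.
Speed: |v| = √(vₓ² + v_y²) = √(54.19² + 52.08²) = 75.16 m/s.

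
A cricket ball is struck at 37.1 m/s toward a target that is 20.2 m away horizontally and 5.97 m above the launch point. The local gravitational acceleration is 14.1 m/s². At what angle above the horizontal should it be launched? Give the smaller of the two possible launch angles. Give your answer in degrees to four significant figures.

22.64°

Trajectory: y = x tanθ − g x² (1 + tan²θ)/(2v₀²). With x = 20.2, y = 5.97, v₀ = 37.1, g = 14.1:
2.090 tan²θ − 20.2 tanθ + (8.060) = 0.
tanθ = [20.2 ± √(20.2² − 4 × 2.090 × (8.060))] / (2 × 2.090) = (20.2 ± 18.46) / 4.180, giving tanθ = 0.4170 or 9.248.
θ = 22.64° or 83.83°; the smaller is 22.64°.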